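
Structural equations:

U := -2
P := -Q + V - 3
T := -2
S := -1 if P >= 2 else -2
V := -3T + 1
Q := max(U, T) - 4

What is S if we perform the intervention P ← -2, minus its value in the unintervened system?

The intervention breaks the incoming arrows to P: P := -Q + V - 3 no longer applies, and P = -2.
S = -1 if P >= 2 else -2  [with P=-2]  = -2
Without intervention: V = -3T + 1  [with T=-2]  = 7; Q = max(U, T) - 4  [with U=-2, T=-2]  = -6; P = -Q + V - 3  [with Q=-6, V=7]  = 10; S = -1 if P >= 2 else -2  [with P=10]  = -1.
Change = -2 − (-1) = -1.

-1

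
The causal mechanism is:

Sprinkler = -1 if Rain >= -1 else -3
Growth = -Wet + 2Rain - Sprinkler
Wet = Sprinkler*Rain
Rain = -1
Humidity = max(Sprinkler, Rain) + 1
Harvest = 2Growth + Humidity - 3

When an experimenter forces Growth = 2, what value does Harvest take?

1

Under do(Growth=2), the mechanism Growth = -Wet + 2Rain - Sprinkler is discarded; Growth is fixed at 2.
Sprinkler = -1 if Rain >= -1 else -3  [with Rain=-1]  = -1
Humidity = max(Sprinkler, Rain) + 1  [with Sprinkler=-1, Rain=-1]  = 0
Harvest = 2Growth + Humidity - 3  [with Growth=2, Humidity=0]  = 1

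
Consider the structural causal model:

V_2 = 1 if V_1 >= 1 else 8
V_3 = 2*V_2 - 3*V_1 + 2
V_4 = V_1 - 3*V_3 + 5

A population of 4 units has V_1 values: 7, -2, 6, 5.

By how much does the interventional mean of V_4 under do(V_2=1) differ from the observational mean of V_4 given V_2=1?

-20

Under do(V_2=1), V_2's equation is replaced by V_2=1 for every unit. Per-unit V_4: 63, -27, 53, 43. Mean = 33.
Observing V_2=1 restricts to units where V_2's equation naturally yields 1: V_1 ∈ {7, 6, 5}. In that subpopulation V_4 = 63, 53, 43, mean 53.
Difference = 33 − 53 = -20.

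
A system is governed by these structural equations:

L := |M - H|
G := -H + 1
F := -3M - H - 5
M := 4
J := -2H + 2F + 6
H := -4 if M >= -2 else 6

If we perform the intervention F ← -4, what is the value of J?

6

do(F=-4) replaces the equation F := -3M - H - 5 with the constant F = -4.
H = -4 if M >= -2 else 6  [with M=4]  = -4
J = -2H + 2F + 6  [with H=-4, F=-4]  = 6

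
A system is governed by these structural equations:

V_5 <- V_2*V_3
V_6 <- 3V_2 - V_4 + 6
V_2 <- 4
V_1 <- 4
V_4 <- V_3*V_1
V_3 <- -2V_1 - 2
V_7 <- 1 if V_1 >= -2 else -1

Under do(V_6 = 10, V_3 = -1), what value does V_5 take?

-4

Under do(V_6 = 10, V_3 = -1), each intervened variable's structural equation is replaced by its fixed value.
V_5 = V_2*V_3  [with V_2=4, V_3=-1]  = -4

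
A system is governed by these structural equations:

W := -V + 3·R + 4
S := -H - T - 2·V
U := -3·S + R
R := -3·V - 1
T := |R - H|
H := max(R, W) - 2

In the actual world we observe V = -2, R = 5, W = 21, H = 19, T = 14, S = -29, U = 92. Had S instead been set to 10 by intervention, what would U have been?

-25

Intervening sets S = 10 and removes its equation (S := -H - T - 2·V).
R = -3·V - 1  [with V=-2]  = 5
U = -3·S + R  [with S=10, R=5]  = -25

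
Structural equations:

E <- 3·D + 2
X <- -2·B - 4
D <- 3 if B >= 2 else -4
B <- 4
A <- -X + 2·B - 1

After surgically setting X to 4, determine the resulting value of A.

3

The intervention breaks the incoming arrows to X: X <- -2·B - 4 no longer applies, and X = 4.
A = -X + 2·B - 1  [with X=4, B=4]  = 3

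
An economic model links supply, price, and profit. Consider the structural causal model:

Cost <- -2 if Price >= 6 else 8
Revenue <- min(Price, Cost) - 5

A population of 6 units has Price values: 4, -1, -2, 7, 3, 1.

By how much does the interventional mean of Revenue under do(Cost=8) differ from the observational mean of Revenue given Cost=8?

1

The intervention sets Cost=8 in all 6 units regardless of Price. Recomputing Revenue per unit gives -1, -6, -7, 2, -2, -4; average -3.
E[Revenue|Cost=8] averages over only the 5 units with Cost=8 (Price = 4, -1, -2, 3, 1): Revenue = -1, -6, -7, -2, -4, mean -4.
Difference = -3 − (-4) = 1.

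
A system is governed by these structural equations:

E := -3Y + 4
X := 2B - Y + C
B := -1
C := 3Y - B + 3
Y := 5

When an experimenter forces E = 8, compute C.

Under do(E=8), the mechanism E := -3Y + 4 is discarded; E is fixed at 8.
Since C is not a descendant of the intervened variable, it is unaffected.
C = 3Y - B + 3  [with Y=5, B=-1]  = 19

19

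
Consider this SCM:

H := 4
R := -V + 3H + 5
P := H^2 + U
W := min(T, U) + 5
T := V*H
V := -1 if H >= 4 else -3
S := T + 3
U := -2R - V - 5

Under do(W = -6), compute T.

The intervention breaks the incoming arrows to W: W := min(T, U) + 5 no longer applies, and W = -6.
Since T is not a descendant of the intervened variable, it is unaffected.
V = -1 if H >= 4 else -3  [with H=4]  = -1
T = V*H  [with V=-1, H=4]  = -4

-4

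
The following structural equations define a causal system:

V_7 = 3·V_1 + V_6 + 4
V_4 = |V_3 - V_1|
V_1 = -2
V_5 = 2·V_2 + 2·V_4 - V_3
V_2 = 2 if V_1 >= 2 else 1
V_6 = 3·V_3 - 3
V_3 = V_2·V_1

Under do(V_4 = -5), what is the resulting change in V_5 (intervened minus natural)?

Intervening sets V_4 = -5 and removes its equation (V_4 = |V_3 - V_1|).
V_2 = 2 if V_1 >= 2 else 1  [with V_1=-2]  = 1
V_3 = V_2·V_1  [with V_2=1, V_1=-2]  = -2
V_5 = 2·V_2 + 2·V_4 - V_3  [with V_2=1, V_4=-5, V_3=-2]  = -6
Without intervention: V_2 = 2 if V_1 >= 2 else 1  [with V_1=-2]  = 1; V_3 = V_2·V_1  [with V_2=1, V_1=-2]  = -2; V_4 = |V_3 - V_1|  [with V_3=-2, V_1=-2]  = 0; V_5 = 2·V_2 + 2·V_4 - V_3  [with V_2=1, V_4=0, V_3=-2]  = 4.
Change = -6 − 4 = -10.

-10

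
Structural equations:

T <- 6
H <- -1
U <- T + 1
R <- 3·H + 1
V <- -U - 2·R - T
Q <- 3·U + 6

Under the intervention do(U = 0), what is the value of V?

do(U=0) replaces the equation U <- T + 1 with the constant U = 0.
R = 3·H + 1  [with H=-1]  = -2
V = -U - 2·R - T  [with U=0, R=-2, T=6]  = -2

-2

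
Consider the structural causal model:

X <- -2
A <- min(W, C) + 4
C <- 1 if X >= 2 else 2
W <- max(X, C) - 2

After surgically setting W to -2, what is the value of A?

2

The intervention breaks the incoming arrows to W: W <- max(X, C) - 2 no longer applies, and W = -2.
C = 1 if X >= 2 else 2  [with X=-2]  = 2
A = min(W, C) + 4  [with W=-2, C=2]  = 2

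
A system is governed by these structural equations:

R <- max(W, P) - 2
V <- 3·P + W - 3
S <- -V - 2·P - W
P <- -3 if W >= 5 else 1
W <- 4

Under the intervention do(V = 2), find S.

The intervention breaks the incoming arrows to V: V <- 3·P + W - 3 no longer applies, and V = 2.
P = -3 if W >= 5 else 1  [with W=4]  = 1
S = -V - 2·P - W  [with V=2, P=1, W=4]  = -8

-8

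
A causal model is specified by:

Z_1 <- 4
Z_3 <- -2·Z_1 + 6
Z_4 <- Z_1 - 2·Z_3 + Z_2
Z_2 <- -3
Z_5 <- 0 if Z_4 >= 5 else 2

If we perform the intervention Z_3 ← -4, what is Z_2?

-3

Under do(Z_3=-4), the mechanism Z_3 <- -2·Z_1 + 6 is discarded; Z_3 is fixed at -4.
Since Z_2 is not a descendant of the intervened variable, it is unaffected.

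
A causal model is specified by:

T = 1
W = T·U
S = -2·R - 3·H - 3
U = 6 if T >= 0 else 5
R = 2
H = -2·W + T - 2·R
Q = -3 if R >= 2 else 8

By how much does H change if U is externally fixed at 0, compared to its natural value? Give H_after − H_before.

The intervention breaks the incoming arrows to U: U = 6 if T >= 0 else 5 no longer applies, and U = 0.
W = T·U  [with T=1, U=0]  = 0
H = -2·W + T - 2·R  [with W=0, T=1, R=2]  = -3
Without intervention: U = 6 if T >= 0 else 5  [with T=1]  = 6; W = T·U  [with T=1, U=6]  = 6; H = -2·W + T - 2·R  [with W=6, T=1, R=2]  = -15.
Change = -3 − (-15) = 12.

12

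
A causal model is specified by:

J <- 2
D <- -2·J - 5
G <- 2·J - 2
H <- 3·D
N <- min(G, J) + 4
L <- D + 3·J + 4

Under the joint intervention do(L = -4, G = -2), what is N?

Setting L = -4, G = -2 by intervention discards those variables' equations.
N = min(G, J) + 4  [with G=-2, J=2]  = 2

2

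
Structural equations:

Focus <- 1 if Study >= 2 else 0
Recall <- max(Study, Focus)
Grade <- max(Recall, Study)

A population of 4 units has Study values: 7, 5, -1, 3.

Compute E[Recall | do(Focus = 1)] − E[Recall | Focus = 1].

Under do(Focus=1), Focus's equation is replaced by Focus=1 for every unit. Per-unit Recall: 7, 5, 1, 3. Mean = 4.
E[Recall|Focus=1] averages over only the 3 units with Focus=1 (Study = 7, 5, 3): Recall = 7, 5, 3, mean 5.
Difference = 4 − 5 = -1.

-1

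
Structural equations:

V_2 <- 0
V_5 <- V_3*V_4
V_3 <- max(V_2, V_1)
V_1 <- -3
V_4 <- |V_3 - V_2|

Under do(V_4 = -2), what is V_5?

Intervening sets V_4 = -2 and removes its equation (V_4 <- |V_3 - V_2|).
V_3 = max(V_2, V_1)  [with V_2=0, V_1=-3]  = 0
V_5 = V_3*V_4  [with V_3=0, V_4=-2]  = 0

0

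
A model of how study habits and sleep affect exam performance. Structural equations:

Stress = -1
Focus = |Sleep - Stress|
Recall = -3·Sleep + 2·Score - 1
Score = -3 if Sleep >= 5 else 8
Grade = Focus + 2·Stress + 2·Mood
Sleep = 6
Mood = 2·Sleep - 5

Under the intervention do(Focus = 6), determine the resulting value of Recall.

The intervention breaks the incoming arrows to Focus: Focus = |Sleep - Stress| no longer applies, and Focus = 6.
No directed path runs from Focus to Recall, so Recall keeps its natural value.
Score = -3 if Sleep >= 5 else 8  [with Sleep=6]  = -3
Recall = -3·Sleep + 2·Score - 1  [with Sleep=6, Score=-3]  = -25

-25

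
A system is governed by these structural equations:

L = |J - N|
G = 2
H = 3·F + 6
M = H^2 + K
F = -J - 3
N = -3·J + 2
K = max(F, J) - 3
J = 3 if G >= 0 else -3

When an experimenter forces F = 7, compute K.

4

The intervention breaks the incoming arrows to F: F = -J - 3 no longer applies, and F = 7.
J = 3 if G >= 0 else -3  [with G=2]  = 3
K = max(F, J) - 3  [with F=7, J=3]  = 4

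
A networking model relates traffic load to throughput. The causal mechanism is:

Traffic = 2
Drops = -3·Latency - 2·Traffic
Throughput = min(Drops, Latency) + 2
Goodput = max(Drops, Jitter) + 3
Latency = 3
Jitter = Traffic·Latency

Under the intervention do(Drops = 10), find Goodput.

The intervention breaks the incoming arrows to Drops: Drops = -3·Latency - 2·Traffic no longer applies, and Drops = 10.
Jitter = Traffic·Latency  [with Traffic=2, Latency=3]  = 6
Goodput = max(Drops, Jitter) + 3  [with Drops=10, Jitter=6]  = 13

13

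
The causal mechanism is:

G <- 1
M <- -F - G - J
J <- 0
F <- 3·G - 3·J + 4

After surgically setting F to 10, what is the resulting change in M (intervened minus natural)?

The intervention breaks the incoming arrows to F: F <- 3·G - 3·J + 4 no longer applies, and F = 10.
M = -F - G - J  [with F=10, G=1, J=0]  = -11
Without intervention: F = 3·G - 3·J + 4  [with G=1, J=0]  = 7; M = -F - G - J  [with F=7, G=1, J=0]  = -8.
Change = -11 − (-8) = -3.

-3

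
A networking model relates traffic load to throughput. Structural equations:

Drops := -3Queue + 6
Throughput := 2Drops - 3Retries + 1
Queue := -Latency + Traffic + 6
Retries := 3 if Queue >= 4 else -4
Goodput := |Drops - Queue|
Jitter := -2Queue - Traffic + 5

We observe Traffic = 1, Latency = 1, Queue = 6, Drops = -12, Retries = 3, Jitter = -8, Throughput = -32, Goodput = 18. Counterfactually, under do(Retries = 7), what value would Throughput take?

-44

Under do(Retries=7), the mechanism Retries := 3 if Queue >= 4 else -4 is discarded; Retries is fixed at 7.
Queue = -Latency + Traffic + 6  [with Latency=1, Traffic=1]  = 6
Drops = -3Queue + 6  [with Queue=6]  = -12
Throughput = 2Drops - 3Retries + 1  [with Drops=-12, Retries=7]  = -44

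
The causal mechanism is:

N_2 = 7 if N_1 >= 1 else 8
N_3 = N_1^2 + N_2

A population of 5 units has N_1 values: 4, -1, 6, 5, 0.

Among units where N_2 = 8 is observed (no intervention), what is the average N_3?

Conditioning on N_2=8 selects the 2 unit(s) with N_1 ∈ {-1, 0}. Their N_3 values: 9, 8. Mean = 8.5.

8.5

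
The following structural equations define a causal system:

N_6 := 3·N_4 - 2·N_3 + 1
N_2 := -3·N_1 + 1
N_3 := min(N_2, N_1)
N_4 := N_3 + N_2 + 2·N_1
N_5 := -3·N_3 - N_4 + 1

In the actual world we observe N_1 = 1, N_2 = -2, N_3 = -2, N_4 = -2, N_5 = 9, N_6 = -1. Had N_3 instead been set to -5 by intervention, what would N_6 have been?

-4

The intervention breaks the incoming arrows to N_3: N_3 := min(N_2, N_1) no longer applies, and N_3 = -5.
N_2 = -3·N_1 + 1  [with N_1=1]  = -2
N_4 = N_3 + N_2 + 2·N_1  [with N_3=-5, N_2=-2, N_1=1]  = -5
N_6 = 3·N_4 - 2·N_3 + 1  [with N_4=-5, N_3=-5]  = -4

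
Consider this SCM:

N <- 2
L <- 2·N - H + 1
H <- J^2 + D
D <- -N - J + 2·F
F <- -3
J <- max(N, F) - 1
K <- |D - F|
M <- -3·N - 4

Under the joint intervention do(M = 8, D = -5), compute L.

Under do(M = 8, D = -5), each intervened variable's structural equation is replaced by its fixed value.
J = max(N, F) - 1  [with N=2, F=-3]  = 1
H = J^2 + D  [with J=1, D=-5]  = -4
L = 2·N - H + 1  [with N=2, H=-4]  = 9

9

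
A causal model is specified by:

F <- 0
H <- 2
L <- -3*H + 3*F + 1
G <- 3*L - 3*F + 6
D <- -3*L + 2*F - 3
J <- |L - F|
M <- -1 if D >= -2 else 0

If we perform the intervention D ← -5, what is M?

Under do(D=-5), the mechanism D <- -3*L + 2*F - 3 is discarded; D is fixed at -5.
M = -1 if D >= -2 else 0  [with D=-5]  = 0

0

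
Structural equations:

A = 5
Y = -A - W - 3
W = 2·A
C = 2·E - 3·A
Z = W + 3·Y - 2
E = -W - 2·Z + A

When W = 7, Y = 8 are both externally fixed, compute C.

-135

Under do(W = 7, Y = 8), each intervened variable's structural equation is replaced by its fixed value.
Z = W + 3·Y - 2  [with W=7, Y=8]  = 29
E = -W - 2·Z + A  [with W=7, Z=29, A=5]  = -60
C = 2·E - 3·A  [with E=-60, A=5]  = -135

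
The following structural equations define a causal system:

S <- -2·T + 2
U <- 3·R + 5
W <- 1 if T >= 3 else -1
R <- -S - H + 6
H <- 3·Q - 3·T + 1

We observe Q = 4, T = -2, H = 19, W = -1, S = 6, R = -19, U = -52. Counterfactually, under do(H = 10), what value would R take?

-10

The intervention breaks the incoming arrows to H: H <- 3·Q - 3·T + 1 no longer applies, and H = 10.
S = -2·T + 2  [with T=-2]  = 6
R = -S - H + 6  [with S=6, H=10]  = -10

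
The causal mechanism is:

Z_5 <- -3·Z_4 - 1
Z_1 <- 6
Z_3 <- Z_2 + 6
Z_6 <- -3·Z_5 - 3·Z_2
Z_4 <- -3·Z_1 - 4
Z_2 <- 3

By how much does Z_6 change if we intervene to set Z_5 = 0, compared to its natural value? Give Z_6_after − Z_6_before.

The intervention breaks the incoming arrows to Z_5: Z_5 <- -3·Z_4 - 1 no longer applies, and Z_5 = 0.
Z_6 = -3·Z_5 - 3·Z_2  [with Z_5=0, Z_2=3]  = -9
Without intervention: Z_4 = -3·Z_1 - 4  [with Z_1=6]  = -22; Z_5 = -3·Z_4 - 1  [with Z_4=-22]  = 65; Z_6 = -3·Z_5 - 3·Z_2  [with Z_5=65, Z_2=3]  = -204.
Change = -9 − (-204) = 195.

195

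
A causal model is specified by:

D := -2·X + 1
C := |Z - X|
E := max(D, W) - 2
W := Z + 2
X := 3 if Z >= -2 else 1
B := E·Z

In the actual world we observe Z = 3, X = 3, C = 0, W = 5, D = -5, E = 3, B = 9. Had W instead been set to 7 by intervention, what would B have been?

15

The intervention breaks the incoming arrows to W: W := Z + 2 no longer applies, and W = 7.
X = 3 if Z >= -2 else 1  [with Z=3]  = 3
D = -2·X + 1  [with X=3]  = -5
E = max(D, W) - 2  [with D=-5, W=7]  = 5
B = E·Z  [with E=5, Z=3]  = 15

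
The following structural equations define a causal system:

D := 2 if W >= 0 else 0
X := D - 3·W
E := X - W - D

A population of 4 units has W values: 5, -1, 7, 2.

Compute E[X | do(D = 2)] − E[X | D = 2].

4.25

Under do(D=2), D's equation is replaced by D=2 for every unit. Per-unit X: -13, 5, -19, -4. Mean = -7.75.
Observing D=2 restricts to units where D's equation naturally yields 2: W ∈ {5, 7, 2}. In that subpopulation X = -13, -19, -4, mean -12.
Difference = -7.75 − (-12) = 4.25.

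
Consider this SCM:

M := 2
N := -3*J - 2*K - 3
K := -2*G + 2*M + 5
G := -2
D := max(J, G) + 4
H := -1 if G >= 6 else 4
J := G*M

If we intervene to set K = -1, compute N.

Intervening sets K = -1 and removes its equation (K := -2*G + 2*M + 5).
J = G*M  [with G=-2, M=2]  = -4
N = -3*J - 2*K - 3  [with J=-4, K=-1]  = 11

11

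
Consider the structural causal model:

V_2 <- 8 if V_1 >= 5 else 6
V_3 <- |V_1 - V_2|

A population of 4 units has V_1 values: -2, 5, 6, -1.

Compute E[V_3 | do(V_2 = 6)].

4

do(V_2=6) breaks V_2's dependence on V_1. With V_2=6 fixed, V_3 across the units is 8, 1, 0, 7, mean 4.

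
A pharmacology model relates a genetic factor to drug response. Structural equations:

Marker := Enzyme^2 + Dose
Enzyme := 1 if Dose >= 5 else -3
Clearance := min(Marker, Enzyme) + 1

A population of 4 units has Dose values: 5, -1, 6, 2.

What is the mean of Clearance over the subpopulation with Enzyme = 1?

2

E[Clearance|Enzyme=1] averages over only the 2 units with Enzyme=1 (Dose = 5, 6): Clearance = 2, 2, mean 2.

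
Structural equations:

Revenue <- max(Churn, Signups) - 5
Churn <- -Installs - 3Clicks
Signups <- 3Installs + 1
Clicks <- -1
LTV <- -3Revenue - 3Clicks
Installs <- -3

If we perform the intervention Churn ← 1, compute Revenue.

-4

Intervening sets Churn = 1 and removes its equation (Churn <- -Installs - 3Clicks).
Signups = 3Installs + 1  [with Installs=-3]  = -8
Revenue = max(Churn, Signups) - 5  [with Churn=1, Signups=-8]  = -4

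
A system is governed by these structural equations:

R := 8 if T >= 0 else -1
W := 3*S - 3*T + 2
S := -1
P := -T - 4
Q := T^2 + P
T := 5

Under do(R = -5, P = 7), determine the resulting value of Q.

32

Under do(R = -5, P = 7), each intervened variable's structural equation is replaced by its fixed value.
Q = T^2 + P  [with T=5, P=7]  = 32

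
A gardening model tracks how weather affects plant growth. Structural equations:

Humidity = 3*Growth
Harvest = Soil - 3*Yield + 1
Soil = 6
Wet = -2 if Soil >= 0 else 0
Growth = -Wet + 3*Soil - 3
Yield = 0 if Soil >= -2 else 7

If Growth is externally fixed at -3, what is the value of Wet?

-2

Under do(Growth=-3), the mechanism Growth = -Wet + 3*Soil - 3 is discarded; Growth is fixed at -3.
Since Wet is not a descendant of the intervened variable, it is unaffected.
Wet = -2 if Soil >= 0 else 0  [with Soil=6]  = -2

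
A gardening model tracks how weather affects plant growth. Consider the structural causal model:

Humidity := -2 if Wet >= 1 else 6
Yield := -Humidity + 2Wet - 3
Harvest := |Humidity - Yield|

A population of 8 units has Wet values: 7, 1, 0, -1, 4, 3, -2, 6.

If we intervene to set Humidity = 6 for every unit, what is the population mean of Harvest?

Every unit gets Humidity=6 under the intervention. Harvest values become 1, 13, 15, 17, 7, 9, 19, 3; E[Harvest|do(Humidity=6)] = 10.5.

10.5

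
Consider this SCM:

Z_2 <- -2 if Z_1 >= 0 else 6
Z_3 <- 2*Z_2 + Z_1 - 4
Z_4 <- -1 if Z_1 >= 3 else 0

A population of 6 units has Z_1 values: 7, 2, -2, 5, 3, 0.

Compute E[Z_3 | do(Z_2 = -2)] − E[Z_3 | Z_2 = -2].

-0.9

Every unit gets Z_2=-2 under the intervention. Z_3 values become -1, -6, -10, -3, -5, -8; E[Z_3|do(Z_2=-2)] = -5.5.
Observing Z_2=-2 restricts to units where Z_2's equation naturally yields -2: Z_1 ∈ {7, 2, 5, 3, 0}. In that subpopulation Z_3 = -1, -6, -3, -5, -8, mean -4.6.
Difference = -5.5 − (-4.6) = -0.9.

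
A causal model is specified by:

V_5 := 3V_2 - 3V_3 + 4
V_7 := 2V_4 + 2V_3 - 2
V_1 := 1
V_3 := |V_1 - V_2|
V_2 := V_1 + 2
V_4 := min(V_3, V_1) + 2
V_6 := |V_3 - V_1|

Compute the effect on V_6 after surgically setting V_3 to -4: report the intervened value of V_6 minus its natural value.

4

The intervention breaks the incoming arrows to V_3: V_3 := |V_1 - V_2| no longer applies, and V_3 = -4.
V_6 = |V_3 - V_1|  [with V_3=-4, V_1=1]  = 5
Without intervention: V_2 = V_1 + 2  [with V_1=1]  = 3; V_3 = |V_1 - V_2|  [with V_1=1, V_2=3]  = 2; V_6 = |V_3 - V_1|  [with V_3=2, V_1=1]  = 1.
Change = 5 − 1 = 4.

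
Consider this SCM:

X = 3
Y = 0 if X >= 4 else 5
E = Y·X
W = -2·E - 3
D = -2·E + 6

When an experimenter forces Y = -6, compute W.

Under do(Y=-6), the mechanism Y = 0 if X >= 4 else 5 is discarded; Y is fixed at -6.
E = Y·X  [with Y=-6, X=3]  = -18
W = -2·E - 3  [with E=-18]  = 33

33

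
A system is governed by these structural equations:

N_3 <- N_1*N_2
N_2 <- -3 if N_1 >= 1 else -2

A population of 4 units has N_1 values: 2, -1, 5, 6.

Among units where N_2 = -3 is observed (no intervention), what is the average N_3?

-13

Observing N_2=-3 restricts to units where N_2's equation naturally yields -3: N_1 ∈ {2, 5, 6}. In that subpopulation N_3 = -6, -15, -18, mean -13.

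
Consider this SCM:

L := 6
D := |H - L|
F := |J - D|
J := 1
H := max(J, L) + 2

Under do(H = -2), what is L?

Under do(H=-2), the mechanism H := max(J, L) + 2 is discarded; H is fixed at -2.
Since L is not a descendant of the intervened variable, it is unaffected.

6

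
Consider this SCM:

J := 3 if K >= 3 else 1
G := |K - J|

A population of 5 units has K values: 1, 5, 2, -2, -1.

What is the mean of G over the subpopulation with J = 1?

E[G|J=1] averages over only the 4 units with J=1 (K = 1, 2, -2, -1): G = 0, 1, 3, 2, mean 1.5.

1.5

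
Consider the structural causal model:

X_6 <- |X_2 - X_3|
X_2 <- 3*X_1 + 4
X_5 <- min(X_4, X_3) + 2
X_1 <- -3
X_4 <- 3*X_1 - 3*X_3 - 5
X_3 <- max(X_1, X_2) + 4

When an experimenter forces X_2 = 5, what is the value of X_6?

4

Under do(X_2=5), the mechanism X_2 <- 3*X_1 + 4 is discarded; X_2 is fixed at 5.
X_3 = max(X_1, X_2) + 4  [with X_1=-3, X_2=5]  = 9
X_6 = |X_2 - X_3|  [with X_2=5, X_3=9]  = 4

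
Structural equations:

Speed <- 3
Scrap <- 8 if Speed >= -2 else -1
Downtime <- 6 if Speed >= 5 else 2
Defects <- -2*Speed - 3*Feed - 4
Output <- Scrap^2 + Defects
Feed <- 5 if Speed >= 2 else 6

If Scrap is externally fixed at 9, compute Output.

Intervening sets Scrap = 9 and removes its equation (Scrap <- 8 if Speed >= -2 else -1).
Feed = 5 if Speed >= 2 else 6  [with Speed=3]  = 5
Defects = -2*Speed - 3*Feed - 4  [with Speed=3, Feed=5]  = -25
Output = Scrap^2 + Defects  [with Scrap=9, Defects=-25]  = 56

56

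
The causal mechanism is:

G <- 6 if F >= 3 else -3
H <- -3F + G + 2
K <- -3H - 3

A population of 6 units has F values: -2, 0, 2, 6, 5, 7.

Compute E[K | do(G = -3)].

Under do(G=-3), G's equation is replaced by G=-3 for every unit. Per-unit K: -18, 0, 18, 54, 45, 63. Mean = 27.

27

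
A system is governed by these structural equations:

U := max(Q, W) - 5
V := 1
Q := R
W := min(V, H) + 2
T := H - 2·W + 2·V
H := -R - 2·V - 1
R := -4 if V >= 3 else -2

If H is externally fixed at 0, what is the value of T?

-2

do(H=0) replaces the equation H := -R - 2·V - 1 with the constant H = 0.
W = min(V, H) + 2  [with V=1, H=0]  = 2
T = H - 2·W + 2·V  [with H=0, W=2, V=1]  = -2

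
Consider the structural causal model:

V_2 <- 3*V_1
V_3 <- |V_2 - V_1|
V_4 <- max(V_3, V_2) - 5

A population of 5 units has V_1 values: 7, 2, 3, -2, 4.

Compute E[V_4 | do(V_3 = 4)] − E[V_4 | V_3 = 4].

do(V_3=4) breaks V_3's dependence on V_1. With V_3=4 fixed, V_4 across the units is 16, 1, 4, -1, 7, mean 5.4.
E[V_4|V_3=4] averages over only the 2 units with V_3=4 (V_1 = 2, -2): V_4 = 1, -1, mean 0.
Difference = 5.4 − 0 = 5.4.

5.4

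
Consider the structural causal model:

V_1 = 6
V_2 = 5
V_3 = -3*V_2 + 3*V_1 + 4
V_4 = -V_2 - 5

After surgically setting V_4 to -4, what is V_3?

7

Under do(V_4=-4), the mechanism V_4 = -V_2 - 5 is discarded; V_4 is fixed at -4.
Since V_3 is not a descendant of the intervened variable, it is unaffected.
V_3 = -3*V_2 + 3*V_1 + 4  [with V_2=5, V_1=6]  = 7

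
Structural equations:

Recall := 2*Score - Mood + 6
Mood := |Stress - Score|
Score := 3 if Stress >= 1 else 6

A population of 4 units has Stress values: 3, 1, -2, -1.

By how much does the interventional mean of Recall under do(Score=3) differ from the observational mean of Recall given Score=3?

-1.75

Every unit gets Score=3 under the intervention. Recall values become 12, 10, 7, 8; E[Recall|do(Score=3)] = 9.25.
E[Recall|Score=3] averages over only the 2 units with Score=3 (Stress = 3, 1): Recall = 12, 10, mean 11.
Difference = 9.25 − 11 = -1.75.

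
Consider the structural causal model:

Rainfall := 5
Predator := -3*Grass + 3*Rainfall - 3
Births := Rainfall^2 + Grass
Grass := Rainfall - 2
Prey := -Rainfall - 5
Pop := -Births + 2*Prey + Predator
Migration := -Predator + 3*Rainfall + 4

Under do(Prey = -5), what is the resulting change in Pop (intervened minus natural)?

10

The intervention breaks the incoming arrows to Prey: Prey := -Rainfall - 5 no longer applies, and Prey = -5.
Grass = Rainfall - 2  [with Rainfall=5]  = 3
Predator = -3*Grass + 3*Rainfall - 3  [with Grass=3, Rainfall=5]  = 3
Births = Rainfall^2 + Grass  [with Rainfall=5, Grass=3]  = 28
Pop = -Births + 2*Prey + Predator  [with Births=28, Prey=-5, Predator=3]  = -35
Without intervention: Grass = Rainfall - 2  [with Rainfall=5]  = 3; Prey = -Rainfall - 5  [with Rainfall=5]  = -10; Predator = -3*Grass + 3*Rainfall - 3  [with Grass=3, Rainfall=5]  = 3; Births = Rainfall^2 + Grass  [with Rainfall=5, Grass=3]  = 28; Pop = -Births + 2*Prey + Predator  [with Births=28, Prey=-10, Predator=3]  = -45.
Change = -35 − (-45) = 10.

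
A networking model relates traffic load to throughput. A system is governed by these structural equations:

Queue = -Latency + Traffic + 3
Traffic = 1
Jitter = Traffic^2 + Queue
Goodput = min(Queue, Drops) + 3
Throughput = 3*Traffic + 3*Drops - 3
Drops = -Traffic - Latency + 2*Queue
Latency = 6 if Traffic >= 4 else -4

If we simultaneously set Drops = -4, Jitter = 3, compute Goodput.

-1

Under do(Drops = -4, Jitter = 3), each intervened variable's structural equation is replaced by its fixed value.
Latency = 6 if Traffic >= 4 else -4  [with Traffic=1]  = -4
Queue = -Latency + Traffic + 3  [with Latency=-4, Traffic=1]  = 8
Goodput = min(Queue, Drops) + 3  [with Queue=8, Drops=-4]  = -1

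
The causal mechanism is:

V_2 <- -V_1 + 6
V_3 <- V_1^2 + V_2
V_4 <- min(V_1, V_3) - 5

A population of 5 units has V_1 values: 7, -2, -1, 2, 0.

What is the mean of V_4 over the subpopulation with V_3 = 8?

Conditioning on V_3=8 selects the 2 unit(s) with V_1 ∈ {-1, 2}. Their V_4 values: -6, -3. Mean = -4.5.

-4.5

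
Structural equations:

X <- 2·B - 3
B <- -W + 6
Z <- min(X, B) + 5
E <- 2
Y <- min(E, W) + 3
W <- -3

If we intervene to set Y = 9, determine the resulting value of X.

do(Y=9) replaces the equation Y <- min(E, W) + 3 with the constant Y = 9.
X is not downstream of the intervention, so its value is determined by the original equations.
B = -W + 6  [with W=-3]  = 9
X = 2·B - 3  [with B=9]  = 15

15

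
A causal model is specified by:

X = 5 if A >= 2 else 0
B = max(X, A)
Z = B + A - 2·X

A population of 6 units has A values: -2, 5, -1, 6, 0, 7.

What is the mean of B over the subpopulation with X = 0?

0

Conditioning on X=0 selects the 3 unit(s) with A ∈ {-2, -1, 0}. Their B values: 0, 0, 0. Mean = 0.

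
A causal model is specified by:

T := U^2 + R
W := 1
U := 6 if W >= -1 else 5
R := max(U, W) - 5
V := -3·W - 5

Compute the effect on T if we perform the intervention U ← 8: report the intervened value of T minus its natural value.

do(U=8) replaces the equation U := 6 if W >= -1 else 5 with the constant U = 8.
R = max(U, W) - 5  [with U=8, W=1]  = 3
T = U^2 + R  [with U=8, R=3]  = 67
Without intervention: U = 6 if W >= -1 else 5  [with W=1]  = 6; R = max(U, W) - 5  [with U=6, W=1]  = 1; T = U^2 + R  [with U=6, R=1]  = 37.
Change = 67 − 37 = 30.

30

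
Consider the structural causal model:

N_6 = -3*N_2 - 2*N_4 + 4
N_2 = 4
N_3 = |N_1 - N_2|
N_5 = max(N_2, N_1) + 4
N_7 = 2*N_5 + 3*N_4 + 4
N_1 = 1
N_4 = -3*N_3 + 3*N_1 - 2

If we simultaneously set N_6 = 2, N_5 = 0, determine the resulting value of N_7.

-20

Setting N_6 = 2, N_5 = 0 by intervention discards those variables' equations.
N_3 = |N_1 - N_2|  [with N_1=1, N_2=4]  = 3
N_4 = -3*N_3 + 3*N_1 - 2  [with N_3=3, N_1=1]  = -8
N_7 = 2*N_5 + 3*N_4 + 4  [with N_5=0, N_4=-8]  = -20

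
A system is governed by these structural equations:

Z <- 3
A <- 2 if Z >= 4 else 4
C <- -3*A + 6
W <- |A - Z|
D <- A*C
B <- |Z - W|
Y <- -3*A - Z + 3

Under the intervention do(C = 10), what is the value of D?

40

do(C=10) replaces the equation C <- -3*A + 6 with the constant C = 10.
A = 2 if Z >= 4 else 4  [with Z=3]  = 4
D = A*C  [with A=4, C=10]  = 40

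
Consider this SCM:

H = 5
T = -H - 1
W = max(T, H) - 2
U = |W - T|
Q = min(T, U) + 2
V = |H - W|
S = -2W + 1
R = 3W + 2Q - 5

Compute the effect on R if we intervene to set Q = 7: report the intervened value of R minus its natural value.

do(Q=7) replaces the equation Q = min(T, U) + 2 with the constant Q = 7.
T = -H - 1  [with H=5]  = -6
W = max(T, H) - 2  [with T=-6, H=5]  = 3
R = 3W + 2Q - 5  [with W=3, Q=7]  = 18
Without intervention: T = -H - 1  [with H=5]  = -6; W = max(T, H) - 2  [with T=-6, H=5]  = 3; U = |W - T|  [with W=3, T=-6]  = 9; Q = min(T, U) + 2  [with T=-6, U=9]  = -4; R = 3W + 2Q - 5  [with W=3, Q=-4]  = -4.
Change = 18 − (-4) = 22.

22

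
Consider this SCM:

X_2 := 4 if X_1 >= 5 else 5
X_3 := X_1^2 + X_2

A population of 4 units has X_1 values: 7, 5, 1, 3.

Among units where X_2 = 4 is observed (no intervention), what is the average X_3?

Conditioning on X_2=4 selects the 2 unit(s) with X_1 ∈ {7, 5}. Their X_3 values: 53, 29. Mean = 41.

41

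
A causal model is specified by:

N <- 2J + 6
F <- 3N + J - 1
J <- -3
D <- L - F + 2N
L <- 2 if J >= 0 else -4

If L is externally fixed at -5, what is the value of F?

-4

Under do(L=-5), the mechanism L <- 2 if J >= 0 else -4 is discarded; L is fixed at -5.
Since F is not a descendant of the intervened variable, it is unaffected.
N = 2J + 6  [with J=-3]  = 0
F = 3N + J - 1  [with N=0, J=-3]  = -4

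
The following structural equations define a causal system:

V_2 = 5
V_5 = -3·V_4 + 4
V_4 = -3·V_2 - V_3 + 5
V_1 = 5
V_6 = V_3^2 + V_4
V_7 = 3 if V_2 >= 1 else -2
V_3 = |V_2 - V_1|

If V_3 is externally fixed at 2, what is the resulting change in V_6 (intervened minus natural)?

The intervention breaks the incoming arrows to V_3: V_3 = |V_2 - V_1| no longer applies, and V_3 = 2.
V_4 = -3·V_2 - V_3 + 5  [with V_2=5, V_3=2]  = -12
V_6 = V_3^2 + V_4  [with V_3=2, V_4=-12]  = -8
Without intervention: V_3 = |V_2 - V_1|  [with V_2=5, V_1=5]  = 0; V_4 = -3·V_2 - V_3 + 5  [with V_2=5, V_3=0]  = -10; V_6 = V_3^2 + V_4  [with V_3=0, V_4=-10]  = -10.
Change = -8 − (-10) = 2.

2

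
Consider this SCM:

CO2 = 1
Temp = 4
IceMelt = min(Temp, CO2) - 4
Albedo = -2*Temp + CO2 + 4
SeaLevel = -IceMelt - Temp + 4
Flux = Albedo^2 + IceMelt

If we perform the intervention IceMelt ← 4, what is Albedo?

-3

The intervention breaks the incoming arrows to IceMelt: IceMelt = min(Temp, CO2) - 4 no longer applies, and IceMelt = 4.
Albedo is not downstream of the intervention, so its value is determined by the original equations.
Albedo = -2*Temp + CO2 + 4  [with Temp=4, CO2=1]  = -3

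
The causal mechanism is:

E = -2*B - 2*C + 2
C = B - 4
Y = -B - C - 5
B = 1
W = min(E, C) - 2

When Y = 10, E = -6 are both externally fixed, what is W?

The joint intervention fixes Y = 10, E = -6, removing each variable's own equation.
C = B - 4  [with B=1]  = -3
W = min(E, C) - 2  [with E=-6, C=-3]  = -8

-8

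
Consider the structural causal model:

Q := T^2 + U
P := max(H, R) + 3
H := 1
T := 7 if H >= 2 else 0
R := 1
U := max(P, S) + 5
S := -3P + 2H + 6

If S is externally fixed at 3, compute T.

The intervention breaks the incoming arrows to S: S := -3P + 2H + 6 no longer applies, and S = 3.
Since T is not a descendant of the intervened variable, it is unaffected.
T = 7 if H >= 2 else 0  [with H=1]  = 0

0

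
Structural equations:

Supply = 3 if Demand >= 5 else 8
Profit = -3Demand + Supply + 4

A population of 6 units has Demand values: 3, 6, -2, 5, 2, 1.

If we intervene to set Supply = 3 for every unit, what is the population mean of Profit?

Under do(Supply=3), Supply's equation is replaced by Supply=3 for every unit. Per-unit Profit: -2, -11, 13, -8, 1, 4. Mean = -0.5.

-0.5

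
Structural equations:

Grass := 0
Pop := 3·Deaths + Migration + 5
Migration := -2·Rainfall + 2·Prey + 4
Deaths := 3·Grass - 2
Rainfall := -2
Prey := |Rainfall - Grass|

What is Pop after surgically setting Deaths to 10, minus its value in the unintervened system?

36

Under do(Deaths=10), the mechanism Deaths := 3·Grass - 2 is discarded; Deaths is fixed at 10.
Prey = |Rainfall - Grass|  [with Rainfall=-2, Grass=0]  = 2
Migration = -2·Rainfall + 2·Prey + 4  [with Rainfall=-2, Prey=2]  = 12
Pop = 3·Deaths + Migration + 5  [with Deaths=10, Migration=12]  = 47
Without intervention: Prey = |Rainfall - Grass|  [with Rainfall=-2, Grass=0]  = 2; Deaths = 3·Grass - 2  [with Grass=0]  = -2; Migration = -2·Rainfall + 2·Prey + 4  [with Rainfall=-2, Prey=2]  = 12; Pop = 3·Deaths + Migration + 5  [with Deaths=-2, Migration=12]  = 11.
Change = 47 − 11 = 36.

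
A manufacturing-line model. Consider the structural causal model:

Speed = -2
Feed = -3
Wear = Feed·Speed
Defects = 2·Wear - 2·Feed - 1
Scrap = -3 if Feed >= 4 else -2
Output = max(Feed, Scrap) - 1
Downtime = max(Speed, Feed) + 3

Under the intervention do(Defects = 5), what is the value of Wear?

Under do(Defects=5), the mechanism Defects = 2·Wear - 2·Feed - 1 is discarded; Defects is fixed at 5.
Since Wear is not a descendant of the intervened variable, it is unaffected.
Wear = Feed·Speed  [with Feed=-3, Speed=-2]  = 6

6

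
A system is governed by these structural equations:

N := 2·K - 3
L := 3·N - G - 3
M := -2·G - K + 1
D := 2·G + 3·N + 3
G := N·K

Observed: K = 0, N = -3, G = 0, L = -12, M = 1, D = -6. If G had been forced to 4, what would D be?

2

The intervention breaks the incoming arrows to G: G := N·K no longer applies, and G = 4.
N = 2·K - 3  [with K=0]  = -3
D = 2·G + 3·N + 3  [with G=4, N=-3]  = 2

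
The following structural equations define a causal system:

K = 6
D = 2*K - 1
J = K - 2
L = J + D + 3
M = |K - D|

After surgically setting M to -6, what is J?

4

do(M=-6) replaces the equation M = |K - D| with the constant M = -6.
J is not downstream of the intervention, so its value is determined by the original equations.
J = K - 2  [with K=6]  = 4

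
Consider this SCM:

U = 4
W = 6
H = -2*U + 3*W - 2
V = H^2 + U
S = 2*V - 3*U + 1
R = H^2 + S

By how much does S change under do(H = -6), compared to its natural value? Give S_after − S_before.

do(H=-6) replaces the equation H = -2*U + 3*W - 2 with the constant H = -6.
V = H^2 + U  [with H=-6, U=4]  = 40
S = 2*V - 3*U + 1  [with V=40, U=4]  = 69
Without intervention: H = -2*U + 3*W - 2  [with U=4, W=6]  = 8; V = H^2 + U  [with H=8, U=4]  = 68; S = 2*V - 3*U + 1  [with V=68, U=4]  = 125.
Change = 69 − 125 = -56.

-56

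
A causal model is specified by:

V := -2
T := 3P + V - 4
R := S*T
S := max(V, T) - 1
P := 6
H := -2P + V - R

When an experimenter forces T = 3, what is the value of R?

6

do(T=3) replaces the equation T := 3P + V - 4 with the constant T = 3.
S = max(V, T) - 1  [with V=-2, T=3]  = 2
R = S*T  [with S=2, T=3]  = 6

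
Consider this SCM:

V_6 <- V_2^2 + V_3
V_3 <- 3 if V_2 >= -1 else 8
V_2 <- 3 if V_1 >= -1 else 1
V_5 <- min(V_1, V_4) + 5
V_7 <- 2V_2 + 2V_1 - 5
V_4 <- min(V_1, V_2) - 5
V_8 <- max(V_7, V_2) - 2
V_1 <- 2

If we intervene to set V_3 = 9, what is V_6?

18

The intervention breaks the incoming arrows to V_3: V_3 <- 3 if V_2 >= -1 else 8 no longer applies, and V_3 = 9.
V_2 = 3 if V_1 >= -1 else 1  [with V_1=2]  = 3
V_6 = V_2^2 + V_3  [with V_2=3, V_3=9]  = 18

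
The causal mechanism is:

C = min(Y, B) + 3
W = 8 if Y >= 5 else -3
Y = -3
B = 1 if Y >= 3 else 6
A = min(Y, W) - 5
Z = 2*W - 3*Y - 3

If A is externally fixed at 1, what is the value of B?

6

Intervening sets A = 1 and removes its equation (A = min(Y, W) - 5).
No directed path runs from A to B, so B keeps its natural value.
B = 1 if Y >= 3 else 6  [with Y=-3]  = 6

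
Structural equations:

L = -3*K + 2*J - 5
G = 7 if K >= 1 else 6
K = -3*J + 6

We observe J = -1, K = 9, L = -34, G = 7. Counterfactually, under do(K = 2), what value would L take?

The intervention breaks the incoming arrows to K: K = -3*J + 6 no longer applies, and K = 2.
L = -3*K + 2*J - 5  [with K=2, J=-1]  = -13

-13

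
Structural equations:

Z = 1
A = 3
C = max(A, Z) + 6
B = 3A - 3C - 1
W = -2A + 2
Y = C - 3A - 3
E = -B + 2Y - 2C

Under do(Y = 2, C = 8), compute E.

4

Under do(Y = 2, C = 8), each intervened variable's structural equation is replaced by its fixed value.
B = 3A - 3C - 1  [with A=3, C=8]  = -16
E = -B + 2Y - 2C  [with B=-16, Y=2, C=8]  = 4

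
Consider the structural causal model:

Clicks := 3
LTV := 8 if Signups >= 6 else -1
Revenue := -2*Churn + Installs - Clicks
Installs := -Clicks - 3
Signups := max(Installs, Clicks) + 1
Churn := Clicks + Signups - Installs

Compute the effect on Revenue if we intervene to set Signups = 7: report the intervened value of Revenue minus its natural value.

do(Signups=7) replaces the equation Signups := max(Installs, Clicks) + 1 with the constant Signups = 7.
Installs = -Clicks - 3  [with Clicks=3]  = -6
Churn = Clicks + Signups - Installs  [with Clicks=3, Signups=7, Installs=-6]  = 16
Revenue = -2*Churn + Installs - Clicks  [with Churn=16, Installs=-6, Clicks=3]  = -41
Without intervention: Installs = -Clicks - 3  [with Clicks=3]  = -6; Signups = max(Installs, Clicks) + 1  [with Installs=-6, Clicks=3]  = 4; Churn = Clicks + Signups - Installs  [with Clicks=3, Signups=4, Installs=-6]  = 13; Revenue = -2*Churn + Installs - Clicks  [with Churn=13, Installs=-6, Clicks=3]  = -35.
Change = -41 − (-35) = -6.

-6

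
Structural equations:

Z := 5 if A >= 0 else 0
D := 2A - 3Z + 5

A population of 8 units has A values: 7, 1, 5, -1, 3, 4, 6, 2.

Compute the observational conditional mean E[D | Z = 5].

-2

Observing Z=5 restricts to units where Z's equation naturally yields 5: A ∈ {7, 1, 5, 3, 4, 6, 2}. In that subpopulation D = 4, -8, 0, -4, -2, 2, -6, mean -2.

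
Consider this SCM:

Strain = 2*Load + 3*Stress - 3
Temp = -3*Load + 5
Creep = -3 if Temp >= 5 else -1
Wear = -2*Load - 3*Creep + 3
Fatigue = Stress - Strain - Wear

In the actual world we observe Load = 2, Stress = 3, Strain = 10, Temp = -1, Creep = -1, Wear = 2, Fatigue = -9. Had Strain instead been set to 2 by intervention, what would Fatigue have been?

The intervention breaks the incoming arrows to Strain: Strain = 2*Load + 3*Stress - 3 no longer applies, and Strain = 2.
Temp = -3*Load + 5  [with Load=2]  = -1
Creep = -3 if Temp >= 5 else -1  [with Temp=-1]  = -1
Wear = -2*Load - 3*Creep + 3  [with Load=2, Creep=-1]  = 2
Fatigue = Stress - Strain - Wear  [with Stress=3, Strain=2, Wear=2]  = -1

-1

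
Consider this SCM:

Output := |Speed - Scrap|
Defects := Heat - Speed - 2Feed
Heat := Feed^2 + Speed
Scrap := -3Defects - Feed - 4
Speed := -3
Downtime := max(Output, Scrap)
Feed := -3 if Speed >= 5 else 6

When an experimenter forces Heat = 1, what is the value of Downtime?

17

The intervention breaks the incoming arrows to Heat: Heat := Feed^2 + Speed no longer applies, and Heat = 1.
Feed = -3 if Speed >= 5 else 6  [with Speed=-3]  = 6
Defects = Heat - Speed - 2Feed  [with Heat=1, Speed=-3, Feed=6]  = -8
Scrap = -3Defects - Feed - 4  [with Defects=-8, Feed=6]  = 14
Output = |Speed - Scrap|  [with Speed=-3, Scrap=14]  = 17
Downtime = max(Output, Scrap)  [with Output=17, Scrap=14]  = 17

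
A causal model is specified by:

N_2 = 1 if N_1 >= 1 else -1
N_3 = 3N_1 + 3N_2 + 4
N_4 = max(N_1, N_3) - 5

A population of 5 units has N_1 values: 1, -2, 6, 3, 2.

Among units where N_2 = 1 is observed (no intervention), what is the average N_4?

11

Conditioning on N_2=1 selects the 4 unit(s) with N_1 ∈ {1, 6, 3, 2}. Their N_4 values: 5, 20, 11, 8. Mean = 11.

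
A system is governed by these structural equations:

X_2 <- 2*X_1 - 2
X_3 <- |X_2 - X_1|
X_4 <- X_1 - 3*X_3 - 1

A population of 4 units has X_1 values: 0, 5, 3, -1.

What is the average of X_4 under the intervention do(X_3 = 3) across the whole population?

-8.25

Under do(X_3=3), X_3's equation is replaced by X_3=3 for every unit. Per-unit X_4: -10, -5, -7, -11. Mean = -8.25.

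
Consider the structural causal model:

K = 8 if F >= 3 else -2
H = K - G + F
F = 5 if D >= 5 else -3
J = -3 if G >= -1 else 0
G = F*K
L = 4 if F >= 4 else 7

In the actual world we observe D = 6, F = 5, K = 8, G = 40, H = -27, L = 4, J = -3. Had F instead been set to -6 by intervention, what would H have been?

-20

do(F=-6) replaces the equation F = 5 if D >= 5 else -3 with the constant F = -6.
K = 8 if F >= 3 else -2  [with F=-6]  = -2
G = F*K  [with F=-6, K=-2]  = 12
H = K - G + F  [with K=-2, G=12, F=-6]  = -20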